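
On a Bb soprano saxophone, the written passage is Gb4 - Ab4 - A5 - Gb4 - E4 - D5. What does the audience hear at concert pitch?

Fb4 Gb4 G5 Fb4 D4 C5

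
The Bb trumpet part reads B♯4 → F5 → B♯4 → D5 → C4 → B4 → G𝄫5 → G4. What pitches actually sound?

Written C4 on the Bb trumpet sounds as Bb3, a major second lower; apply that shift to every note.
B#4 gives A#4
F5 gives Eb5
B#4 gives A#4
D5 gives C5
C4 gives Bb3
B4 gives A4
Gbb5 gives Fbb5
G4 gives F4

A#4 Eb5 A#4 C5 Bb3 A4 Fbb5 F4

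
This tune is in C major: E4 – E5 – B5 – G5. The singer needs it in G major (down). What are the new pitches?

From C down to G is a perfect fourth; apply that to each pitch.
E4 becomes B3
E5 becomes B4
B5 becomes F#5
G5 becomes D5

B3 B4 F#5 D5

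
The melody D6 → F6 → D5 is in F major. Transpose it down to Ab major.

From F down to Ab is a major sixth; apply that to each pitch.
D6 gives F5
F6 gives Ab5
D5 gives F4

F5 Ab5 F4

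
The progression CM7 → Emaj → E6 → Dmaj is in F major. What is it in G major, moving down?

DM7 F#maj F#6 Emaj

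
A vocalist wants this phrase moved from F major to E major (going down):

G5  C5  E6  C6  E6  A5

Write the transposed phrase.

F major to E major down is a minor second, so every note moves down by that interval.
G5 becomes F#5
C5 becomes B4
E6 becomes D#6
C6 becomes B5
E6 becomes D#6
A5 becomes G#5

F#5 B4 D#6 B5 D#6 G#5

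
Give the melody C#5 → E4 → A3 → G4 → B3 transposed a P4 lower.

C#5 gives G#4
E4 gives B3
A3 gives E3
G4 gives D4
B3 gives F#3

G#4 B3 E3 D4 F#3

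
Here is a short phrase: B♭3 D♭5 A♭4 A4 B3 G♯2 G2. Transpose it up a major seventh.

Bb3 up a major seventh is A4.
Db5: a seventh up reaches C, and 11 semitones makes it C6.
Ab4 up a major seventh is G5.
A4 up a major seventh is G#5.
B3 up a major seventh is A#4.
G#2 up a major seventh is F##3.
G2 up a major seventh is F#3.

A4 C6 G5 G#5 A#4 F##3 F#3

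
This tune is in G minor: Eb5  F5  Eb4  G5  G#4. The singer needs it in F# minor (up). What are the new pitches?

D6 E6 D5 F#6 F##5

From G up to F# is a major seventh; apply that to each pitch.
Eb5 to D6
F5 to E6
Eb4 to D5
G5 to F#6
G#4 to F##5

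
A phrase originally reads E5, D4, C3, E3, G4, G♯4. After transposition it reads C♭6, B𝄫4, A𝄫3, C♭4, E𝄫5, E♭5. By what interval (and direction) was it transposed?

up a diminished sixth

From E5 to Cb6 is 6 letter names — a sixth of some quality.
E5 to Cb6 is 7 semitones, which makes it a diminished sixth; the second version is higher, so the direction is up.
Checking another pair — G#4 → Eb5 — gives the same interval.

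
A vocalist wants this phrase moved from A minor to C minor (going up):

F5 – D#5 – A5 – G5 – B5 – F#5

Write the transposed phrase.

A minor to C minor up is a minor third, so every note moves up by that interval.
F5 -> Ab5
D#5 -> F#5
A5 -> C6
G5 -> Bb5
B5 -> D6
F#5 -> A5

Ab5 F#5 C6 Bb5 D6 A5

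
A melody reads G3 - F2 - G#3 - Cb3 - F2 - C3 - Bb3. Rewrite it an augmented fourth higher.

C#4 B2 C##4 F3 B2 F#3 E4

G3 → C#4
F2 → B2
G#3 → C##4
Cb3 → F3
F2 → B2
C3 → F#3
Bb3 → E4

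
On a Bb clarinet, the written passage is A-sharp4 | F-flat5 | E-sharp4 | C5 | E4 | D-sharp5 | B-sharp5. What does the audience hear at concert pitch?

G#4 Ebb5 D#4 Bb4 D4 C#5 A#5

The Bb clarinet sounds a major second below written, so transpose each written note down a major second.
A#4 gives G#4
Fb5 gives Ebb5
E#4 gives D#4
C5 gives Bb4
E4 gives D4
D#5 gives C#5
B#5 gives A#5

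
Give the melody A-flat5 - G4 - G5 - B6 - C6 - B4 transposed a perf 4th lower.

A perfect fourth down from Ab5 gives Eb5.
G4 down a perfect fourth is D4.
G5 down a perfect fourth is D5.
B6: a fourth down reaches F, and 5 semitones makes it F#6.
C6: a fourth down reaches G, and 5 semitones makes it G5.
A perfect fourth down from B4 gives F#4.

Eb5 D4 D5 F#6 G5 F#4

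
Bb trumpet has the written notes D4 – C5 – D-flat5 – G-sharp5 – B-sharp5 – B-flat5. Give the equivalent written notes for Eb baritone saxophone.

A5 G6 Ab6 D#7 F##7 F7

First find concert pitch: the Bb trumpet sounds a major second below written, so D4 C5 D-flat5 G-sharp5 B-sharp5 B-flat5 sounds C4 Bb4 Cb5 F#5 A#5 Ab5.
Then write for Eb baritone saxophone: it sounds a major thirteenth below written, so the part must be a major thirteenth above concert.
C4 → A5
Bb4 → G6
Cb5 → Ab6
F#5 → D#7
A#5 → F##7
Ab5 → F7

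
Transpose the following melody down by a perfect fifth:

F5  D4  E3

Bb4 G3 A2

F5 → Bb4
D4 → G3
E3 → A2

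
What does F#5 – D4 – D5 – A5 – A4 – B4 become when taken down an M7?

F#5 -> G4
D4 -> Eb3
D5 -> Eb4
A5 -> Bb4
A4 -> Bb3
B4 -> C4

G4 Eb3 Eb4 Bb4 Bb3 C4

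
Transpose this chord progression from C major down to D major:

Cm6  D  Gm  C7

C major down to D major is a minor seventh; each chord root moves by that interval while the quality stays the same.
Cm6: root C down a minor seventh → D, giving Dm6.
D: root D down a minor seventh → E, giving E.
Gm: root G down a minor seventh → A, giving Am.
C7: root C down a minor seventh → D, giving D7.

Dm6 E Am D7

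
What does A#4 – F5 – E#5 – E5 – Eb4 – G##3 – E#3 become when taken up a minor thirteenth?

F#6 Db7 C#7 C7 Cb6 E#5 C#5

A#4 gives F#6
F5 gives Db7
E#5 gives C#7
E5 gives C7
Eb4 gives Cb6
G##3 gives E#5
E#3 gives C#5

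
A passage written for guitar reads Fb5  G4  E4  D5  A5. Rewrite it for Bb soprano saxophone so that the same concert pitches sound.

Gb4 A3 F#3 E4 B4

First find concert pitch: the guitar sounds a perfect octave below written, so Fb5 G4 E4 D5 A5 sounds Fb4 G3 E3 D4 A4.
Then write for Bb soprano saxophone: it sounds a major second below written, so the part must be a major second above concert.
Fb4 → Gb4
G3 → A3
E3 → F#3
D4 → E4
A4 → B4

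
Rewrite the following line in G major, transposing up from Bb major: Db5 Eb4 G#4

From Bb up to G is a major sixth; apply that to each pitch.
Db5 → Bb5
Eb4 → C5
G#4 → E#5

Bb5 C5 E#5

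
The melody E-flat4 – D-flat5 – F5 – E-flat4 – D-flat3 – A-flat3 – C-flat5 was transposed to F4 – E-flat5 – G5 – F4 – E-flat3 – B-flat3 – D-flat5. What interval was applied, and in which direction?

up a major second

From Eb4 to F4 is 2 letter names — a second of some quality.
Eb4 to F4 is 2 semitones, which makes it a major second; the second version is higher, so the direction is up.
Checking another pair — Cb5 → Db5 — gives the same interval.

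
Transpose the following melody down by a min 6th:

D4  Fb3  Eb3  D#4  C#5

D4: a sixth down reaches F, and 8 semitones makes it F#3.
Fb3 down a minor sixth is Ab2.
Eb3: a sixth down reaches G, and 8 semitones makes it G2.
A minor sixth down from D#4 gives F##3.
A minor sixth down from C#5 gives E#4.

F#3 Ab2 G2 F##3 E#4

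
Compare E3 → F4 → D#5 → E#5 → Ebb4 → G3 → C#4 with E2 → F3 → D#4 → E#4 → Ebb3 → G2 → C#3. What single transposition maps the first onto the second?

down a perfect octave

Take the first pair: E3 → E2. E to E spans 8 letter names, so the interval is some kind of octave.
E2 to E3 is 12 semitones, which makes it a perfect octave; the second version is lower, so the direction is down.
Checking another pair — C#4 → C#3 — gives the same interval.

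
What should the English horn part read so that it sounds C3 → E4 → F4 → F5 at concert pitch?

G3 B4 C5 C6

Written C4 sounds as F3 on the English horn, so concert pitches are written a perfect fifth up.
C3 gives G3
E4 gives B4
F4 gives C5
F5 gives C6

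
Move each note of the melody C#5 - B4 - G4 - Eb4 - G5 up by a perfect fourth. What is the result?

F#5 E5 C5 Ab4 C6

C#5 up a perfect fourth is F#5.
B4 up a perfect fourth is E5.
G4: a fourth up reaches C, and 5 semitones makes it C5.
Eb4 up a perfect fourth is Ab4.
G5: a fourth up reaches C, and 5 semitones makes it C6.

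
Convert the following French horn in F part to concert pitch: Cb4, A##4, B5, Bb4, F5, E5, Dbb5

Fb3 D##4 E5 Eb4 Bb4 A4 Gbb4

Written C4 on the French horn in F sounds as F3, a perfect fifth lower; apply that shift to every note.
Cb4 becomes Fb3
A##4 becomes D##4
B5 becomes E5
Bb4 becomes Eb4
F5 becomes Bb4
E5 becomes A4
Dbb5 becomes Gbb4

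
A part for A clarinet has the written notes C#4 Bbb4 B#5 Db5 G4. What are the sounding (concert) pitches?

A#3 Gb4 G##5 Bb4 E4

Written C4 on the A clarinet sounds as A3, a minor third lower; apply that shift to every note.
C#4 gives A#3
Bbb4 gives Gb4
B#5 gives G##5
Db5 gives Bb4
G4 gives E4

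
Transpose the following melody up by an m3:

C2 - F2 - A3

C2 up a minor third is Eb2.
F2 up a minor third is Ab2.
A3: a third up reaches C, and 3 semitones makes it C4.

Eb2 Ab2 C4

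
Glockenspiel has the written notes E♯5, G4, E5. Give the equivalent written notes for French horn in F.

B#7 D7 B7

First find concert pitch: the glockenspiel sounds a perfect fifteenth above written, so E♯5 G4 E5 sounds E#7 G6 E7.
Then write for French horn in F: it sounds a perfect fifth below written, so the part must be a perfect fifth above concert.
E#7 → B#7
G6 → D7
E7 → B7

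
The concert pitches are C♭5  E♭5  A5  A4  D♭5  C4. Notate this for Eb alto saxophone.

Ab5 C6 F#6 F#5 Bb5 A4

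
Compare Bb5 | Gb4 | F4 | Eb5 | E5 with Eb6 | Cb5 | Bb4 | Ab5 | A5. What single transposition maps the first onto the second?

up a perfect fourth

Take the first pair: Bb5 → Eb6. B to E spans 4 letter names, so the interval is some kind of fourth.
Bb5 to Eb6 is 5 semitones, which makes it a perfect fourth; the second version is higher, so the direction is up.
Checking another pair — E5 → A5 — gives the same interval.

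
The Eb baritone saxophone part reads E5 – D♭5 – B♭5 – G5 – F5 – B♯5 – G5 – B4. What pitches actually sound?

G3 Fb3 Db4 Bb3 Ab3 D#4 Bb3 D3

Written C4 on the Eb baritone saxophone sounds as Eb2, a major thirteenth lower; apply that shift to every note.
E5 → G3
Db5 → Fb3
Bb5 → Db4
G5 → Bb3
F5 → Ab3
B#5 → D#4
G5 → Bb3
B4 → D3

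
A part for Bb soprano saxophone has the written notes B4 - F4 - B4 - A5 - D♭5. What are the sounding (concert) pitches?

A4 Eb4 A4 G5 Cb5

The Bb soprano saxophone sounds a major second below written, so transpose each written note down a major second.
B4 gives A4
F4 gives Eb4
B4 gives A4
A5 gives G5
Db5 gives Cb5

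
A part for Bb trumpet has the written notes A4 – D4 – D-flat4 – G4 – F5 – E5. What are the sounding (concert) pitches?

G4 C4 Cb4 F4 Eb5 D5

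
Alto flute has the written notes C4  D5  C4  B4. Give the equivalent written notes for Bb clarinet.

First find concert pitch: the alto flute sounds a perfect fourth below written, so C4 D5 C4 B4 sounds G3 A4 G3 F#4.
Then write for Bb clarinet: it sounds a major second below written, so the part must be a major second above concert.
G3 → A3
A4 → B4
G3 → A3
F#4 → G#4

A3 B4 A3 G#4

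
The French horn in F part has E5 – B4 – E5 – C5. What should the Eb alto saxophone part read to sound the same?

F#5 C#5 F#5 D5

First find concert pitch: the French horn in F sounds a perfect fifth below written, so E5 B4 E5 C5 sounds A4 E4 A4 F4.
Then write for Eb alto saxophone: it sounds a major sixth below written, so the part must be a major sixth above concert.
A4 → F#5
E4 → C#5
A4 → F#5
F4 → D5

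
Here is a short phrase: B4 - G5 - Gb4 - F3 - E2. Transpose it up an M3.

D#5 B5 Bb4 A3 G#2

A major third up from B4 gives D#5.
A major third up from G5 gives B5.
A major third up from Gb4 gives Bb4.
F3 up a major third is A3.
A major third up from E2 gives G#2.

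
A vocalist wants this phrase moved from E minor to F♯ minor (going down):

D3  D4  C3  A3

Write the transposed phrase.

E2 E3 D2 B2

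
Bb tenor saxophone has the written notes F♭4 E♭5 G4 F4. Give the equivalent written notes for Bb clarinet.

Fb3 Eb4 G3 F3

First find concert pitch: the Bb tenor saxophone sounds a major ninth below written, so F♭4 E♭5 G4 F4 sounds Ebb3 Db4 F3 Eb3.
Then write for Bb clarinet: it sounds a major second below written, so the part must be a major second above concert.
Ebb3 → Fb3
Db4 → Eb4
F3 → G3
Eb3 → F3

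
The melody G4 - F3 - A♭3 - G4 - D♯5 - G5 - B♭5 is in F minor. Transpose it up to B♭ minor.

F minor to B♭ minor up is a perfect fourth, so every note moves up by that interval.
G4 → C5
F3 → Bb3
Ab3 → Db4
G4 → C5
D#5 → G#5
G5 → C6
Bb5 → Eb6

C5 Bb3 Db4 C5 G#5 C6 Eb6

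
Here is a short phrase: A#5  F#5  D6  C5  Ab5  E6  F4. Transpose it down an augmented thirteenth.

C4 Ab3 Fb4 Ebb3 Cbb4 Gb4 Abb2

A#5 down an augmented thirteenth is C4.
F#5: a thirteenth down reaches A, and 22 semitones makes it Ab3.
D6: a thirteenth down reaches F, and 22 semitones makes it Fb4.
C5: a thirteenth down reaches E, and 22 semitones makes it Ebb3.
Ab5: a thirteenth down reaches C, and 22 semitones makes it Cbb4.
An augmented thirteenth down from E6 gives Gb4.
F4 down an augmented thirteenth is Abb2.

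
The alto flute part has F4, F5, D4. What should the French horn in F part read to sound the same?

G4 G5 E4

First find concert pitch: the alto flute sounds a perfect fourth below written, so F4 F5 D4 sounds C4 C5 A3.
Then write for French horn in F: it sounds a perfect fifth below written, so the part must be a perfect fifth above concert.
C4 → G4
C5 → G5
A3 → E4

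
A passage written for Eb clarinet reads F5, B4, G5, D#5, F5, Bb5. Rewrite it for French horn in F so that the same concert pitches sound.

Eb6 A5 F6 C#6 Eb6 Ab6

First find concert pitch: the Eb clarinet sounds a minor third above written, so F5 B4 G5 D#5 F5 Bb5 sounds Ab5 D5 Bb5 F#5 Ab5 Db6.
Then write for French horn in F: it sounds a perfect fifth below written, so the part must be a perfect fifth above concert.
Ab5 → Eb6
D5 → A5
Bb5 → F6
F#5 → C#6
Ab5 → Eb6
Db6 → Ab6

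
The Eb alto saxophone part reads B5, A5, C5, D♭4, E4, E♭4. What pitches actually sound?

D5 C5 Eb4 Fb3 G3 Gb3

The Eb alto saxophone sounds a major sixth below written, so transpose each written note down a major sixth.
B5 gives D5
A5 gives C5
C5 gives Eb4
Db4 gives Fb3
E4 gives G3
Eb4 gives Gb3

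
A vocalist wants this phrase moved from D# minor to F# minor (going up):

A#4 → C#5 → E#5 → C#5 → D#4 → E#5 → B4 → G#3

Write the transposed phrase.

From D# up to F# is a minor third; apply that to each pitch.
A#4 to C#5
C#5 to E5
E#5 to G#5
C#5 to E5
D#4 to F#4
E#5 to G#5
B4 to D5
G#3 to B3

C#5 E5 G#5 E5 F#4 G#5 D5 B3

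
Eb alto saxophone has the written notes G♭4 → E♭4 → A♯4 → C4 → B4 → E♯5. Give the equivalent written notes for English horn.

Fb4 Db4 G#4 Bb3 A4 D#5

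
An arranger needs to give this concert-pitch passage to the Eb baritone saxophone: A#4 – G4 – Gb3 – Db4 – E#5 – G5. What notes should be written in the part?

F##6 E6 Eb5 Bb5 C##7 E7

The Eb baritone saxophone sounds a major thirteenth below written, so the written part must be a major thirteenth above concert — transpose each note up.
A#4 to F##6
G4 to E6
Gb3 to Eb5
Db4 to Bb5
E#5 to C##7
G5 to E7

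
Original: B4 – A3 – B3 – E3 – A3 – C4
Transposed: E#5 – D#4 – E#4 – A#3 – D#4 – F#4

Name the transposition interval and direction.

up an augmented fourth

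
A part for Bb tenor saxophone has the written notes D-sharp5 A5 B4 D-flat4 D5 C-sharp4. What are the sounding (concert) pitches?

Written C4 on the Bb tenor saxophone sounds as Bb2, a major ninth lower; apply that shift to every note.
D#5 gives C#4
A5 gives G4
B4 gives A3
Db4 gives Cb3
D5 gives C4
C#4 gives B2

C#4 G4 A3 Cb3 C4 B2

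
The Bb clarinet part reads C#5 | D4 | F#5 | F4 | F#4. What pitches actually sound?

B4 C4 E5 Eb4 E4

Written C4 on the Bb clarinet sounds as Bb3, a major second lower; apply that shift to every note.
C#5 -> B4
D4 -> C4
F#5 -> E5
F4 -> Eb4
F#4 -> E4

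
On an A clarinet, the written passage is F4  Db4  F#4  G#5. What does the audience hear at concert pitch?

D4 Bb3 D#4 E#5

The A clarinet sounds a minor third below written, so transpose each written note down a minor third.
F4 to D4
Db4 to Bb3
F#4 to D#4
G#5 to E#5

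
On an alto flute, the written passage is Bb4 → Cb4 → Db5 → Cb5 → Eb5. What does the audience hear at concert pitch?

F4 Gb3 Ab4 Gb4 Bb4

The alto flute sounds a perfect fourth below written, so transpose each written note down a perfect fourth.
Bb4 to F4
Cb4 to Gb3
Db5 to Ab4
Cb5 to Gb4
Eb5 to Bb4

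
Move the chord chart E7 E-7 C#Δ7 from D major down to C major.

D major down to C major is a major second; each chord root moves by that interval while the quality stays the same.
E7: root E down a major second → D, giving D7.
E-7: root E down a major second → D, giving D-7.
C#Δ7: root C# down a major second → B, giving BΔ7.

D7 D-7 BΔ7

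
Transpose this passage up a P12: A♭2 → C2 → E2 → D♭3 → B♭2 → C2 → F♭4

Eb4 G3 B3 Ab4 F4 G3 Cb6

Ab2: a twelfth up reaches E, and 19 semitones makes it Eb4.
C2 up a perfect twelfth is G3.
A perfect twelfth up from E2 gives B3.
Db3 up a perfect twelfth is Ab4.
A perfect twelfth up from Bb2 gives F4.
C2: a twelfth up reaches G, and 19 semitones makes it G3.
Fb4 up a perfect twelfth is Cb6.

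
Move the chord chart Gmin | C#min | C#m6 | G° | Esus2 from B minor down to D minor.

B minor down to D minor is a major sixth; each chord root moves by that interval while the quality stays the same.
Gmin: root G down a major sixth → Bb, giving Bbmin.
C#min: root C# down a major sixth → E, giving Emin.
C#m6: root C# down a major sixth → E, giving Em6.
G°: root G down a major sixth → Bb, giving Bb°.
Esus2: root E down a major sixth → G, giving Gsus2.

Bbmin Emin Em6 Bb° Gsus2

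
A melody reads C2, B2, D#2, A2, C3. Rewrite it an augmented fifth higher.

G#2 F##3 A##2 E#3 G#3

C2 -> G#2
B2 -> F##3
D#2 -> A##2
A2 -> E#3
C3 -> G#3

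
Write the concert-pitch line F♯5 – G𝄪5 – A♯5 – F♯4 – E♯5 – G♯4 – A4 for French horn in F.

Written C4 sounds as F3 on the French horn in F, so concert pitches are written a perfect fifth up.
F#5 becomes C#6
G##5 becomes D##6
A#5 becomes E#6
F#4 becomes C#5
E#5 becomes B#5
G#4 becomes D#5
A4 becomes E5

C#6 D##6 E#6 C#5 B#5 D#5 E5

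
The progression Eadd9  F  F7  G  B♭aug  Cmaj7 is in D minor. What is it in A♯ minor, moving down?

D minor down to A♯ minor is a diminished fourth; each chord root moves by that interval while the quality stays the same.
Eadd9: root E down a diminished fourth → B#, giving B#add9.
F: root F down a diminished fourth → C#, giving C#.
F7: root F down a diminished fourth → C#, giving C#7.
G: root G down a diminished fourth → D#, giving D#.
B♭aug: root B♭ down a diminished fourth → F#, giving F#aug.
Cmaj7: root C down a diminished fourth → G#, giving G#maj7.

B#add9 C# C#7 D# F#aug G#maj7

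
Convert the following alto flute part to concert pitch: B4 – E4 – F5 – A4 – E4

F#4 B3 C5 E4 B3

Written C4 on the alto flute sounds as G3, a perfect fourth lower; apply that shift to every note.
B4 to F#4
E4 to B3
F5 to C5
A4 to E4
E4 to B3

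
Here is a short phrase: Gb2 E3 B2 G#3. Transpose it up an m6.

Ebb3 C4 G3 E4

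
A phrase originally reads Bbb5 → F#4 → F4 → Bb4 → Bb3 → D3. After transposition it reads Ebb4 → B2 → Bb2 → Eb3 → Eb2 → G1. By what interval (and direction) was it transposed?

From Bbb5 to Ebb4 is 12 letter names — a twelfth of some quality.
Ebb4 to Bbb5 is 19 semitones, which makes it a perfect twelfth; the second version is lower, so the direction is down.
Checking another pair — D3 → G1 — gives the same interval.

down a perfect twelfth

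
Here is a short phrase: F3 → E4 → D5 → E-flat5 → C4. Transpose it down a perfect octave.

F2 E3 D4 Eb4 C3

F3: an octave down reaches F, and 12 semitones makes it F2.
A perfect octave down from E4 gives E3.
D5: an octave down reaches D, and 12 semitones makes it D4.
Eb5 down a perfect octave is Eb4.
A perfect octave down from C4 gives C3.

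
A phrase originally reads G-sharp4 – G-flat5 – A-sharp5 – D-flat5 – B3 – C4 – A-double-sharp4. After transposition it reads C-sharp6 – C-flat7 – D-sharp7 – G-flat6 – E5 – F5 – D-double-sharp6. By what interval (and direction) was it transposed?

up a perfect eleventh

From G#4 to C#6 is 11 letter names — an eleventh of some quality.
G#4 to C#6 is 17 semitones, which makes it a perfect eleventh; the second version is higher, so the direction is up.
Checking another pair — A##4 → D##6 — gives the same interval.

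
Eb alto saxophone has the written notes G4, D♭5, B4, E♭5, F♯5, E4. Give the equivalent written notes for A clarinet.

First find concert pitch: the Eb alto saxophone sounds a major sixth below written, so G4 D♭5 B4 E♭5 F♯5 E4 sounds Bb3 Fb4 D4 Gb4 A4 G3.
Then write for A clarinet: it sounds a minor third below written, so the part must be a minor third above concert.
Bb3 → Db4
Fb4 → Abb4
D4 → F4
Gb4 → Bbb4
A4 → C5
G3 → Bb3

Db4 Abb4 F4 Bbb4 C5 Bb3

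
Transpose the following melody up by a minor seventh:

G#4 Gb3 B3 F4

G#4 becomes F#5
Gb3 becomes Fb4
B3 becomes A4
F4 becomes Eb5

F#5 Fb4 A4 Eb5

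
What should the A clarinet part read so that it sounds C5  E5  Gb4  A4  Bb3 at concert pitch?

Written C4 sounds as A3 on the A clarinet, so concert pitches are written a minor third up.
C5 becomes Eb5
E5 becomes G5
Gb4 becomes Bbb4
A4 becomes C5
Bb3 becomes Db4

Eb5 G5 Bbb4 C5 Db4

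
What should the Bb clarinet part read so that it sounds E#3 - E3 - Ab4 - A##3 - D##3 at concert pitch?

Written C4 sounds as Bb3 on the Bb clarinet, so concert pitches are written a major second up.
E#3 → F##3
E3 → F#3
Ab4 → Bb4
A##3 → B##3
D##3 → E##3

F##3 F#3 Bb4 B##3 E##3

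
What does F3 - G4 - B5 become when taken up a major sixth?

D4 E5 G#6

F3 → D4
G4 → E5
B5 → G#6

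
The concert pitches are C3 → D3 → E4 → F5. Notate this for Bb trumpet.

D3 E3 F#4 G5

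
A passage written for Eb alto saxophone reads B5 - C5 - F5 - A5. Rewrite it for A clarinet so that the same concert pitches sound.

F5 Gb4 Cb5 Eb5

First find concert pitch: the Eb alto saxophone sounds a major sixth below written, so B5 C5 F5 A5 sounds D5 Eb4 Ab4 C5.
Then write for A clarinet: it sounds a minor third below written, so the part must be a minor third above concert.
D5 → F5
Eb4 → Gb4
Ab4 → Cb5
C5 → Eb5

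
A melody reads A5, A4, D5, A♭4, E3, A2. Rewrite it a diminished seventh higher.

Gb6 Gb5 Cb6 Gbb5 Db4 Gb3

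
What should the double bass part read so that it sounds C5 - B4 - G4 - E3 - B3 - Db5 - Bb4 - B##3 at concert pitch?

C6 B5 G5 E4 B4 Db6 Bb5 B##4

Written C4 sounds as C3 on the double bass, so concert pitches are written a perfect octave up.
C5 → C6
B4 → B5
G4 → G5
E3 → E4
B3 → B4
Db5 → Db6
Bb4 → Bb5
B##3 → B##4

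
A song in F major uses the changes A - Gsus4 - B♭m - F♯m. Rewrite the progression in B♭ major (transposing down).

D Csus4 Ebm Bm

F major down to B♭ major is a perfect fifth; each chord root moves by that interval while the quality stays the same.
A: root A down a perfect fifth → D, giving D.
Gsus4: root G down a perfect fifth → C, giving Csus4.
B♭m: root B♭ down a perfect fifth → Eb, giving Ebm.
F♯m: root F♯ down a perfect fifth → B, giving Bm.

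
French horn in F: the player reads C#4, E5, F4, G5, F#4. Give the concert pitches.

F#3 A4 Bb3 C5 B3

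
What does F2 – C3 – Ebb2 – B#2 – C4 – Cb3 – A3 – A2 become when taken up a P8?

F2 → F3
C3 → C4
Ebb2 → Ebb3
B#2 → B#3
C4 → C5
Cb3 → Cb4
A3 → A4
A2 → A3

F3 C4 Ebb3 B#3 C5 Cb4 A4 A3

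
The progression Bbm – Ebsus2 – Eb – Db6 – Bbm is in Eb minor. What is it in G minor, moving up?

Dm Gsus2 G F6 Dm

Eb minor up to G minor is a major third; each chord root moves by that interval while the quality stays the same.
Bbm: root Bb up a major third → D, giving Dm.
Ebsus2: root Eb up a major third → G, giving Gsus2.
Eb: root Eb up a major third → G, giving G.
Db6: root Db up a major third → F, giving F6.
Bbm: root Bb up a major third → D, giving Dm.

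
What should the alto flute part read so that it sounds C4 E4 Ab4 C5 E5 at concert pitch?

F4 A4 Db5 F5 A5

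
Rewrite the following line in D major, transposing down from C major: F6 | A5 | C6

G5 B4 D5

From C down to D is a minor seventh; apply that to each pitch.
F6 to G5
A5 to B4
C6 to D5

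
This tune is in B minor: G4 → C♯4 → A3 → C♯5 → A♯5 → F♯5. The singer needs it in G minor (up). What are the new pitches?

Eb5 A4 F4 A5 F#6 D6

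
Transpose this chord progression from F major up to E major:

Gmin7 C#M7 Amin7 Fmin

F major up to E major is a major seventh; each chord root moves by that interval while the quality stays the same.
Gmin7: root G up a major seventh → F#, giving F#min7.
C#M7: root C# up a major seventh → B#, giving B#M7.
Amin7: root A up a major seventh → G#, giving G#min7.
Fmin: root F up a major seventh → E, giving Emin.

F#min7 B#M7 G#min7 Emin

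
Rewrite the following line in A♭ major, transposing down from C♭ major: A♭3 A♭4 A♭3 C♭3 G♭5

F3 F4 F3 Ab2 Eb5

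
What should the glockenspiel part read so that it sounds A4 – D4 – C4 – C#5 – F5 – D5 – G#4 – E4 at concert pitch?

A2 D2 C2 C#3 F3 D3 G#2 E2

Written C4 sounds as C6 on the glockenspiel, so concert pitches are written a perfect fifteenth down.
A4 to A2
D4 to D2
C4 to C2
C#5 to C#3
F5 to F3
D5 to D3
G#4 to G#2
E4 to E2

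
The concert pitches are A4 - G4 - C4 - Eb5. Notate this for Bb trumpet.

B4 A4 D4 F5

The Bb trumpet sounds a major second below written, so the written part must be a major second above concert — transpose each note up.
A4 → B4
G4 → A4
C4 → D4
Eb5 → F5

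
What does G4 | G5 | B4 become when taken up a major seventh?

F#5 F#6 A#5

A major seventh up from G4 gives F#5.
G5 up a major seventh is F#6.
A major seventh up from B4 gives A#5.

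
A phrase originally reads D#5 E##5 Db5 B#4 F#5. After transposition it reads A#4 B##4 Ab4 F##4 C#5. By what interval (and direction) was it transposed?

Take the first pair: D#5 → A#4. D to A spans 4 letter names, so the interval is some kind of fourth.
A#4 to D#5 is 5 semitones, which makes it a perfect fourth; the second version is lower, so the direction is down.
Checking another pair — F#5 → C#5 — gives the same interval.

down a perfect fourth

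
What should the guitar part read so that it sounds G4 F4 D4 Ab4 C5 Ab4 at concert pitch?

G5 F5 D5 Ab5 C6 Ab5

The guitar sounds a perfect octave below written, so the written part must be a perfect octave above concert — transpose each note up.
G4 → G5
F4 → F5
D4 → D5
Ab4 → Ab5
C5 → C6
Ab4 → Ab5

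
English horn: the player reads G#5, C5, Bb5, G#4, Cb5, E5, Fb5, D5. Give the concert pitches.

Written C4 on the English horn sounds as F3, a perfect fifth lower; apply that shift to every note.
G#5 becomes C#5
C5 becomes F4
Bb5 becomes Eb5
G#4 becomes C#4
Cb5 becomes Fb4
E5 becomes A4
Fb5 becomes Bbb4
D5 becomes G4

C#5 F4 Eb5 C#4 Fb4 A4 Bbb4 G4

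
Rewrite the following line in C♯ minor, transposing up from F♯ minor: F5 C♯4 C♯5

C6 G#4 G#5

From F♯ up to C♯ is a perfect fifth; apply that to each pitch.
F5 → C6
C#4 → G#4
C#5 → G#5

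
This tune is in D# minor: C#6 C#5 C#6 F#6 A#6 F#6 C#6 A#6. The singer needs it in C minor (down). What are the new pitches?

Bb5 Bb4 Bb5 Eb6 G6 Eb6 Bb5 G6

From D# down to C is an augmented second; apply that to each pitch.
C#6 gives Bb5
C#5 gives Bb4
C#6 gives Bb5
F#6 gives Eb6
A#6 gives G6
F#6 gives Eb6
C#6 gives Bb5
A#6 gives G6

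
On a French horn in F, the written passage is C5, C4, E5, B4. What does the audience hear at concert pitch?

F4 F3 A4 E4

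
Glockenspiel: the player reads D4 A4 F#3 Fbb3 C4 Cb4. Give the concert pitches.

D6 A6 F#5 Fbb5 C6 Cb6

Written C4 on the glockenspiel sounds as C6, a perfect fifteenth higher; apply that shift to every note.
D4 → D6
A4 → A6
F#3 → F#5
Fbb3 → Fbb5
C4 → C6
Cb4 → Cb6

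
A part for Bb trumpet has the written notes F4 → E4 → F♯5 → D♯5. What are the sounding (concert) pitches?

Written C4 on the Bb trumpet sounds as Bb3, a major second lower; apply that shift to every note.
F4 to Eb4
E4 to D4
F#5 to E5
D#5 to C#5

Eb4 D4 E5 C#5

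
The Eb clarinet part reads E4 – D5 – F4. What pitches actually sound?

G4 F5 Ab4

Written C4 on the Eb clarinet sounds as Eb4, a minor third higher; apply that shift to every note.
E4 -> G4
D5 -> F5
F4 -> Ab4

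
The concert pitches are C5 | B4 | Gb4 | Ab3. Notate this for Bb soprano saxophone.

D5 C#5 Ab4 Bb3

Written C4 sounds as Bb3 on the Bb soprano saxophone, so concert pitches are written a major second up.
C5 gives D5
B4 gives C#5
Gb4 gives Ab4
Ab3 gives Bb3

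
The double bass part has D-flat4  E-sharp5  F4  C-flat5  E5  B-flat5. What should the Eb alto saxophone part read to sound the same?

Bb3 C##5 D4 Ab4 C#5 G5

First find concert pitch: the double bass sounds a perfect octave below written, so D-flat4 E-sharp5 F4 C-flat5 E5 B-flat5 sounds Db3 E#4 F3 Cb4 E4 Bb4.
Then write for Eb alto saxophone: it sounds a major sixth below written, so the part must be a major sixth above concert.
Db3 → Bb3
E#4 → C##5
F3 → D4
Cb4 → Ab4
E4 → C#5
Bb4 → G5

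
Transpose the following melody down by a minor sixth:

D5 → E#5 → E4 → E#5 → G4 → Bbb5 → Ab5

F#4 G##4 G#3 G##4 B3 Db5 C5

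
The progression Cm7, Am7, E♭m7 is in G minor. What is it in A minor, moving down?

Dm7 Bm7 Fm7

G minor down to A minor is a minor seventh; each chord root moves by that interval while the quality stays the same.
Cm7: root C down a minor seventh → D, giving Dm7.
Am7: root A down a minor seventh → B, giving Bm7.
E♭m7: root E♭ down a minor seventh → F, giving Fm7.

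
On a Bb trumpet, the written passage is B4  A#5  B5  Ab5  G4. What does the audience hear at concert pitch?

A4 G#5 A5 Gb5 F4

Written C4 on the Bb trumpet sounds as Bb3, a major second lower; apply that shift to every note.
B4 → A4
A#5 → G#5
B5 → A5
Ab5 → Gb5
G4 → F4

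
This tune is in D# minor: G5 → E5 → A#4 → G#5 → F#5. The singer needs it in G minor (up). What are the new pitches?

Cb6 Ab5 D5 C6 Bb5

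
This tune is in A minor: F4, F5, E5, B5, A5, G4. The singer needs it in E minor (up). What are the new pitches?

C5 C6 B5 F#6 E6 D5

From A up to E is a perfect fifth; apply that to each pitch.
F4 → C5
F5 → C6
E5 → B5
B5 → F#6
A5 → E6
G4 → D5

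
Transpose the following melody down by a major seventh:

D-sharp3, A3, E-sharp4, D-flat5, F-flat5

E2 Bb2 F#3 Ebb4 Gbb4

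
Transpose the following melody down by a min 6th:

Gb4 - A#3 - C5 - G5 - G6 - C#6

Bb3 C##3 E4 B4 B5 E#5

Gb4 to Bb3
A#3 to C##3
C5 to E4
G5 to B4
G6 to B5
C#6 to E#5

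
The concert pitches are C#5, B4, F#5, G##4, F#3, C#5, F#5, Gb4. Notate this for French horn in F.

G#5 F#5 C#6 D##5 C#4 G#5 C#6 Db5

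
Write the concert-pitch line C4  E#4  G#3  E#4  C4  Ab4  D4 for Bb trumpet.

D4 F##4 A#3 F##4 D4 Bb4 E4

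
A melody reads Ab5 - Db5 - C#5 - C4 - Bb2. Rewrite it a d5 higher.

Ebb6 Abb5 G5 Gb4 Fb3

A diminished fifth up from Ab5 gives Ebb6.
Db5: a fifth up reaches A, and 6 semitones makes it Abb5.
C#5: a fifth up reaches G, and 6 semitones makes it G5.
A diminished fifth up from C4 gives Gb4.
Bb2 up a diminished fifth is Fb3.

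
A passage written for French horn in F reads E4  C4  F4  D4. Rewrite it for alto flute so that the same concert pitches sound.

D4 Bb3 Eb4 C4

First find concert pitch: the French horn in F sounds a perfect fifth below written, so E4 C4 F4 D4 sounds A3 F3 Bb3 G3.
Then write for alto flute: it sounds a perfect fourth below written, so the part must be a perfect fourth above concert.
A3 → D4
F3 → Bb3
Bb3 → Eb4
G3 → C4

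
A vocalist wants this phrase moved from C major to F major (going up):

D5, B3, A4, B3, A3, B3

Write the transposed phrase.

G5 E4 D5 E4 D4 E4

From C up to F is a perfect fourth; apply that to each pitch.
D5 becomes G5
B3 becomes E4
A4 becomes D5
B3 becomes E4
A3 becomes D4
B3 becomes E4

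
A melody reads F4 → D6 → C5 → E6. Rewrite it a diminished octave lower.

F#3 D#5 C#4 E#5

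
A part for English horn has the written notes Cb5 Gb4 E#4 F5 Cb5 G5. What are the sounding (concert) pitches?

Written C4 on the English horn sounds as F3, a perfect fifth lower; apply that shift to every note.
Cb5 -> Fb4
Gb4 -> Cb4
E#4 -> A#3
F5 -> Bb4
Cb5 -> Fb4
G5 -> C5

Fb4 Cb4 A#3 Bb4 Fb4 C5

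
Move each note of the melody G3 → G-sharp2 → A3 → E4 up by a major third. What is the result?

G3 gives B3
G#2 gives B#2
A3 gives C#4
E4 gives G#4

B3 B#2 C#4 G#4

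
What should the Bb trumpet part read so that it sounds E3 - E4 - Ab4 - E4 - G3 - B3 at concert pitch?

Written C4 sounds as Bb3 on the Bb trumpet, so concert pitches are written a major second up.
E3 to F#3
E4 to F#4
Ab4 to Bb4
E4 to F#4
G3 to A3
B3 to C#4

F#3 F#4 Bb4 F#4 A3 C#4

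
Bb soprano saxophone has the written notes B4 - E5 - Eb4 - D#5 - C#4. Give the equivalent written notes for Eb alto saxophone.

F#5 B5 Bb4 A#5 G#4

First find concert pitch: the Bb soprano saxophone sounds a major second below written, so B4 E5 Eb4 D#5 C#4 sounds A4 D5 Db4 C#5 B3.
Then write for Eb alto saxophone: it sounds a major sixth below written, so the part must be a major sixth above concert.
A4 → F#5
D5 → B5
Db4 → Bb4
C#5 → A#5
B3 → G#4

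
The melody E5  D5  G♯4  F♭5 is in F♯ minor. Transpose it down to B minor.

A4 G4 C#4 Bbb4

F♯ minor to B minor down is a perfect fifth, so every note moves down by that interval.
E5 -> A4
D5 -> G4
G#4 -> C#4
Fb5 -> Bbb4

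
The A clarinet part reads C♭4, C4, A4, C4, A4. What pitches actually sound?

Ab3 A3 F#4 A3 F#4

The A clarinet sounds a minor third below written, so transpose each written note down a minor third.
Cb4 → Ab3
C4 → A3
A4 → F#4
C4 → A3
A4 → F#4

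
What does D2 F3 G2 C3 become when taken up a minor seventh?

C3 Eb4 F3 Bb3

D2: a seventh up reaches C, and 10 semitones makes it C3.
A minor seventh up from F3 gives Eb4.
A minor seventh up from G2 gives F3.
A minor seventh up from C3 gives Bb3.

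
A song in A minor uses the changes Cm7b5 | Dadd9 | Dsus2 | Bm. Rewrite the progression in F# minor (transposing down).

A minor down to F# minor is a minor third; each chord root moves by that interval while the quality stays the same.
Cm7b5: root C down a minor third → A, giving Am7b5.
Dadd9: root D down a minor third → B, giving Badd9.
Dsus2: root D down a minor third → B, giving Bsus2.
Bm: root B down a minor third → G#, giving G#m.

Am7b5 Badd9 Bsus2 G#m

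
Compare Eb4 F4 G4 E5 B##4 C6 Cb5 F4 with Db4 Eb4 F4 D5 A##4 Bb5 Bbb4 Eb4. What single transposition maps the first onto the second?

From Eb4 to Db4 is 2 letter names — a second of some quality.
Db4 to Eb4 is 2 semitones, which makes it a major second; the second version is lower, so the direction is down.
Checking another pair — F4 → Eb4 — gives the same interval.

down a major second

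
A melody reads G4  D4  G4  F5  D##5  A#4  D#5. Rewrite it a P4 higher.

C5 G4 C5 Bb5 G##5 D#5 G#5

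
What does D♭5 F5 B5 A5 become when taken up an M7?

Db5 becomes C6
F5 becomes E6
B5 becomes A#6
A5 becomes G#6

C6 E6 A#6 G#6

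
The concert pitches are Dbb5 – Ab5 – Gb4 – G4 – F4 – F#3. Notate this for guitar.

The guitar sounds a perfect octave below written, so the written part must be a perfect octave above concert — transpose each note up.
Dbb5 → Dbb6
Ab5 → Ab6
Gb4 → Gb5
G4 → G5
F4 → F5
F#3 → F#4

Dbb6 Ab6 Gb5 G5 F5 F#4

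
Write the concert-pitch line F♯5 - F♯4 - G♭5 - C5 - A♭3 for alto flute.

B5 B4 Cb6 F5 Db4

Written C4 sounds as G3 on the alto flute, so concert pitches are written a perfect fourth up.
F#5 to B5
F#4 to B4
Gb5 to Cb6
C5 to F5
Ab3 to Db4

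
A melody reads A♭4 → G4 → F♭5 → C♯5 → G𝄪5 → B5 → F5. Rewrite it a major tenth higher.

Ab4 up a major tenth is C6.
A major tenth up from G4 gives B5.
Fb5 up a major tenth is Ab6.
A major tenth up from C#5 gives E#6.
G##5: a tenth up reaches B, and 16 semitones makes it B##6.
B5 up a major tenth is D#7.
F5: a tenth up reaches A, and 16 semitones makes it A6.

C6 B5 Ab6 E#6 B##6 D#7 A6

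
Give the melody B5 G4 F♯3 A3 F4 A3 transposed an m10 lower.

A minor tenth down from B5 gives G#4.
G4 down a minor tenth is E3.
F#3 down a minor tenth is D#2.
A3 down a minor tenth is F#2.
F4 down a minor tenth is D3.
A3 down a minor tenth is F#2.

G#4 E3 D#2 F#2 D3 F#2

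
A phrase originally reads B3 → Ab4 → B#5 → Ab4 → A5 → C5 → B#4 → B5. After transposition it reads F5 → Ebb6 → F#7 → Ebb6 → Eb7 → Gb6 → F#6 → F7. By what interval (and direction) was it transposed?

up a diminished twelfth

Take the first pair: B3 → F5. B to F spans 12 letter names, so the interval is some kind of twelfth.
B3 to F5 is 18 semitones, which makes it a diminished twelfth; the second version is higher, so the direction is up.
Checking another pair — B5 → F7 — gives the same interval.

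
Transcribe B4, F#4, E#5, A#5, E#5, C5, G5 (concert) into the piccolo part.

The piccolo sounds a perfect octave above written, so the written part must be a perfect octave below concert — transpose each note down.
B4 → B3
F#4 → F#3
E#5 → E#4
A#5 → A#4
E#5 → E#4
C5 → C4
G5 → G4

B3 F#3 E#4 A#4 E#4 C4 G4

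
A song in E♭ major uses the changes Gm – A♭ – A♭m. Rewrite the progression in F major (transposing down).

Am Bb Bbm

E♭ major down to F major is a minor seventh; each chord root moves by that interval while the quality stays the same.
Gm: root G down a minor seventh → A, giving Am.
A♭: root A♭ down a minor seventh → Bb, giving Bb.
A♭m: root A♭ down a minor seventh → Bb, giving Bbm.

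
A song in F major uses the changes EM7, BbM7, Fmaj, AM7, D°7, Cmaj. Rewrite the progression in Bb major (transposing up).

AM7 EbM7 Bbmaj DM7 G°7 Fmaj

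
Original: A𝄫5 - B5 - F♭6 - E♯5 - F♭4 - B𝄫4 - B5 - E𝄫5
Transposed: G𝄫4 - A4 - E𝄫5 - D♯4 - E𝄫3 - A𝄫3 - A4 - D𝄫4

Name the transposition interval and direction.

down a major ninth

Take the first pair: Abb5 → Gbb4. A to G spans 9 letter names, so the interval is some kind of ninth.
Gbb4 to Abb5 is 14 semitones, which makes it a major ninth; the second version is lower, so the direction is down.
Checking another pair — Ebb5 → Dbb4 — gives the same interval.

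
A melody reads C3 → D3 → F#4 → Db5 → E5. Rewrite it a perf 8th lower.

C2 D2 F#3 Db4 E4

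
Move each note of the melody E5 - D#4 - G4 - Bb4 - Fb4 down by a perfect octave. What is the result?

E4 D#3 G3 Bb3 Fb3

E5 -> E4
D#4 -> D#3
G4 -> G3
Bb4 -> Bb3
Fb4 -> Fb3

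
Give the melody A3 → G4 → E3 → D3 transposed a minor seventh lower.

B2 A3 F#2 E2

A3 gives B2
G4 gives A3
E3 gives F#2
D3 gives E2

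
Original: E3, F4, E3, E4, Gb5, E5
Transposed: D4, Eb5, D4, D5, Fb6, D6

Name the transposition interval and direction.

up a minor seventh

From E3 to D4 is 7 letter names — a seventh of some quality.
E3 to D4 is 10 semitones, which makes it a minor seventh; the second version is higher, so the direction is up.
Checking another pair — E5 → D6 — gives the same interval.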